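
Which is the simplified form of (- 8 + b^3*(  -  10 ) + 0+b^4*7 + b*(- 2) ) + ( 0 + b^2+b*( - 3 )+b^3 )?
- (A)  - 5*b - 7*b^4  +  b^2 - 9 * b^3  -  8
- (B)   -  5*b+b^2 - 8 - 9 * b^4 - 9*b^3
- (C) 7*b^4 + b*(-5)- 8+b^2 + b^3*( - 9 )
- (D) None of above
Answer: C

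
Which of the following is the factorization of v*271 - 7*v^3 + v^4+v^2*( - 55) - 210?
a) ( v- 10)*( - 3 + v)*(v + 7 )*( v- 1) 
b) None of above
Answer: a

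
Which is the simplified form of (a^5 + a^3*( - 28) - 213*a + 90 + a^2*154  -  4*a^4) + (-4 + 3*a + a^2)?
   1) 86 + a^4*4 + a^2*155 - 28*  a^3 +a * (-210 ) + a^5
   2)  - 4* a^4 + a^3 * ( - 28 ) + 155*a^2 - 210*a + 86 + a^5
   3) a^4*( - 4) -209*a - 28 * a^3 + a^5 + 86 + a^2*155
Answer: 2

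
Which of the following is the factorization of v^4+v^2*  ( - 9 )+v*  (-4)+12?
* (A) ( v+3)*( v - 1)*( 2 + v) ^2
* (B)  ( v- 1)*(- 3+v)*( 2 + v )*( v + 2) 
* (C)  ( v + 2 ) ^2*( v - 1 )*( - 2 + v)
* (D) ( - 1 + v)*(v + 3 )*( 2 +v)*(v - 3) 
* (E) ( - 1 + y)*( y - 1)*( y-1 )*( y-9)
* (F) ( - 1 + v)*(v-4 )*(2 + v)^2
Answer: B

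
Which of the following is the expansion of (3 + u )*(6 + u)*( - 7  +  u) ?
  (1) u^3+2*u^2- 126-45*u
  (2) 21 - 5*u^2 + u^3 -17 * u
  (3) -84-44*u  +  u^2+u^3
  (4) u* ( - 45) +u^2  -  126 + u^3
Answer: 1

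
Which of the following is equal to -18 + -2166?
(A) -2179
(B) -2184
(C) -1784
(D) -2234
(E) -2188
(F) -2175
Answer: B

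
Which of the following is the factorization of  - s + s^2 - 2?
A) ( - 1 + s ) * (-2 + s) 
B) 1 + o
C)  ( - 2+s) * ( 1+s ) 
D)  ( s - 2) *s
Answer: C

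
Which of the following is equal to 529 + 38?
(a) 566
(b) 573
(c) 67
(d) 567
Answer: d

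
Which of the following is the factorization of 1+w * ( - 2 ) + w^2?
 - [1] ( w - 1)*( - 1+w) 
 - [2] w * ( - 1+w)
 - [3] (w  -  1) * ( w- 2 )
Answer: 1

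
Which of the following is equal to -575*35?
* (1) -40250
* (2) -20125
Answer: 2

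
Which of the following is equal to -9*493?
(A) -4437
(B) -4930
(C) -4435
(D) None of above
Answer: A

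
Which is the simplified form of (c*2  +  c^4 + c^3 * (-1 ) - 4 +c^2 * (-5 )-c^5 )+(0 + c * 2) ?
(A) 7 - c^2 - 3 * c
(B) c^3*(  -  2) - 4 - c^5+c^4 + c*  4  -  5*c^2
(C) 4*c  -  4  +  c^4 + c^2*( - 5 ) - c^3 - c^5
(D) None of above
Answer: C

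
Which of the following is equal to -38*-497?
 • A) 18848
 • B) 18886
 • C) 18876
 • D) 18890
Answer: B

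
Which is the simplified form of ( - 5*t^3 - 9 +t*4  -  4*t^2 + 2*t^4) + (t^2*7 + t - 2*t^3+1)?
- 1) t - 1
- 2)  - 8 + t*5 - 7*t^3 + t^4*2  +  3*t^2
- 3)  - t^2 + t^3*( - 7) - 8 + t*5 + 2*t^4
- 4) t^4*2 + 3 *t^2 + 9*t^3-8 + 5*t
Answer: 2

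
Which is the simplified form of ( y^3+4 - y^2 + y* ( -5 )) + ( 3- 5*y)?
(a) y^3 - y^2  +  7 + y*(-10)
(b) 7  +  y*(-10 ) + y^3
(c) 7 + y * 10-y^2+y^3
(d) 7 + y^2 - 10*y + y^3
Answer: a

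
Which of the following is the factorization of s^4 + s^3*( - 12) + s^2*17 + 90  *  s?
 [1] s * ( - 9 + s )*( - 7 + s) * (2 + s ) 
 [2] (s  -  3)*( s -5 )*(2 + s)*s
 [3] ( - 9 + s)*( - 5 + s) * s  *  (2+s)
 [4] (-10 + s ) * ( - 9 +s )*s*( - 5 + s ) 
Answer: 3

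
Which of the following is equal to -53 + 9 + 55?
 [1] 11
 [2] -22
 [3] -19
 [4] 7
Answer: 1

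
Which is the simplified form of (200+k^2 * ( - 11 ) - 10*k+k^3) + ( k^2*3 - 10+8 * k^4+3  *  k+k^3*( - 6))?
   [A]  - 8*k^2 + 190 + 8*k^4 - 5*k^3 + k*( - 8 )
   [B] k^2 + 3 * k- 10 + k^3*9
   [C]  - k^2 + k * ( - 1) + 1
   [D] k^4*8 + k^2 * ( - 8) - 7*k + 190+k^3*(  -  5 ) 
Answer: D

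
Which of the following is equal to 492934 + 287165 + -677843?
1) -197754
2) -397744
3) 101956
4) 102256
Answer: 4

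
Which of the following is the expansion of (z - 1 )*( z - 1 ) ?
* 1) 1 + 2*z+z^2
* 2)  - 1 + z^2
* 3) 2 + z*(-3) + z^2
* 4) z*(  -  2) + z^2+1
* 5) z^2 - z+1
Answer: 4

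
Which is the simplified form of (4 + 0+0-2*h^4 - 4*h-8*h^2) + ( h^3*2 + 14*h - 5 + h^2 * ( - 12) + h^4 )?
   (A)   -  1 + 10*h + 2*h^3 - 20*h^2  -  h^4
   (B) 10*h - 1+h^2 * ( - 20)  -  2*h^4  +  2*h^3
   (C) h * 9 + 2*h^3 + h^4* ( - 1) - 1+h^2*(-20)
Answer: A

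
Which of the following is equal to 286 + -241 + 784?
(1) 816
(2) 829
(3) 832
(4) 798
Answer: 2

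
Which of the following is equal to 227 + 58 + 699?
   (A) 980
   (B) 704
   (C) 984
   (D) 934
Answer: C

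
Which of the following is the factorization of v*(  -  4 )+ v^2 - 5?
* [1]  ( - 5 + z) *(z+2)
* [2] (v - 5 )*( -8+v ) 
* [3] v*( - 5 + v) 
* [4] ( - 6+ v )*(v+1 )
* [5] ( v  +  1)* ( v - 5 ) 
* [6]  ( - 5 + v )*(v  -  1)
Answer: 5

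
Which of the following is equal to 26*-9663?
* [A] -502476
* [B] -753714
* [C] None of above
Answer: C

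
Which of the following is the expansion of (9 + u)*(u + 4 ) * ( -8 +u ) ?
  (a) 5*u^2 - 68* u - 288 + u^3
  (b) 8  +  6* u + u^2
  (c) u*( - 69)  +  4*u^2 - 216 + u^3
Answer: a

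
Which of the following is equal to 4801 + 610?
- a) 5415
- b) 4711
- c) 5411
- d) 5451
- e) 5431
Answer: c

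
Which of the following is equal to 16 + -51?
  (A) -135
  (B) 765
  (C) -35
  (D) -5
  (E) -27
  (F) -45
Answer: C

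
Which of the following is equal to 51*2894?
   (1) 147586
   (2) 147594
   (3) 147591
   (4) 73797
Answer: 2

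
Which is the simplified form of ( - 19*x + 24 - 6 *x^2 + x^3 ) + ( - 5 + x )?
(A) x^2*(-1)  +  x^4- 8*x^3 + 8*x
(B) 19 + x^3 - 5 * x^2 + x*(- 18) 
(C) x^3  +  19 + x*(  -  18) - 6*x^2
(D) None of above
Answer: C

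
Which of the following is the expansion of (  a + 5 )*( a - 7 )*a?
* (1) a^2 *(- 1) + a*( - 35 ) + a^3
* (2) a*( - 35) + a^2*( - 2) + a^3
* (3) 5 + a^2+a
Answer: 2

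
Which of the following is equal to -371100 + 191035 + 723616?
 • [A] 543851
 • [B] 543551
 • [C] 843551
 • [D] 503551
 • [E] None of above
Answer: B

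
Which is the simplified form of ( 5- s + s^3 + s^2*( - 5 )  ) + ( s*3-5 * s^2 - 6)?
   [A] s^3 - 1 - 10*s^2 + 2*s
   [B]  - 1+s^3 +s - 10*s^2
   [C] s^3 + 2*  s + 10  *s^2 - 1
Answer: A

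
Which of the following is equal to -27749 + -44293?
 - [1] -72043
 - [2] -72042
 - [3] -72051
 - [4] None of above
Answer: 2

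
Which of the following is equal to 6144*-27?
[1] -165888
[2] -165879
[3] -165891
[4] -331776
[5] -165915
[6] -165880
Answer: 1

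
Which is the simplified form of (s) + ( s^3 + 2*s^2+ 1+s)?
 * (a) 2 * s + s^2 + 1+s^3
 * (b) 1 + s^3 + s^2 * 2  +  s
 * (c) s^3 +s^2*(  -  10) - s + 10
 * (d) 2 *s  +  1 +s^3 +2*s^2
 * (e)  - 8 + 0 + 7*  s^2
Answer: d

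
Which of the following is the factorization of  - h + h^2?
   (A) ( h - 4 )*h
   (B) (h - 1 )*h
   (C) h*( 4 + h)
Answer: B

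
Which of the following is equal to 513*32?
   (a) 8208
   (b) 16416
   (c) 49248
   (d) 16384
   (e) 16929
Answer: b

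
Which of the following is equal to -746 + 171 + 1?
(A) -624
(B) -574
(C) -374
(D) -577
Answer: B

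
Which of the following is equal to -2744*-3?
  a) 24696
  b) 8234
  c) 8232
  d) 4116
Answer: c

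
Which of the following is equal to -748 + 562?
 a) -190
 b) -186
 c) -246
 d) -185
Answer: b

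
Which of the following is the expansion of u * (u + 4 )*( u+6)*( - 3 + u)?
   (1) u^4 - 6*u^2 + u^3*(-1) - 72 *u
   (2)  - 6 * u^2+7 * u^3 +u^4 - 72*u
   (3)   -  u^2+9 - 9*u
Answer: 2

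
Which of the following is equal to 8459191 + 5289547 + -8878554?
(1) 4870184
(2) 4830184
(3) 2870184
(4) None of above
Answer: 1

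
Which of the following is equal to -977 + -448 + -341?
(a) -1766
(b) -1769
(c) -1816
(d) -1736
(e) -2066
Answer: a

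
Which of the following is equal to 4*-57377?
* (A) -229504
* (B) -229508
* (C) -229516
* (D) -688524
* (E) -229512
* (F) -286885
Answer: B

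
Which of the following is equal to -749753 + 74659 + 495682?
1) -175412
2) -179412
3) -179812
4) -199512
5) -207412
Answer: 2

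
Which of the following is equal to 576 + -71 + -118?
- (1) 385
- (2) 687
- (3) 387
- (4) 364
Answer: 3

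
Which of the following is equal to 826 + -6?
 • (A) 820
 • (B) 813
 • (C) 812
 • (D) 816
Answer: A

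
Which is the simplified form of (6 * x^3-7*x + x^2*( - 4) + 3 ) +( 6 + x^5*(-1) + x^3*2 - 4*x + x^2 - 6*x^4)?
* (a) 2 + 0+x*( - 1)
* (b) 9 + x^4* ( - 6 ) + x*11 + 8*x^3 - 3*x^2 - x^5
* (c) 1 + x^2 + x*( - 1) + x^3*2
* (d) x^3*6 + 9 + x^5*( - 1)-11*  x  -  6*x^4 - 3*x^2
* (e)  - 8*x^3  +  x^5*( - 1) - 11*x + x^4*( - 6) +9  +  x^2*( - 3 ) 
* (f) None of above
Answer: f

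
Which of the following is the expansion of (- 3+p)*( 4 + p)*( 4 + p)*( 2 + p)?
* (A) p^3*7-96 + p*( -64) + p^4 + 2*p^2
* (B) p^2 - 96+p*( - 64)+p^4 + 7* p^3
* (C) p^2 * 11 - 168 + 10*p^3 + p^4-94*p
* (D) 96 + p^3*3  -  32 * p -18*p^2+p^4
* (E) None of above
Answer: A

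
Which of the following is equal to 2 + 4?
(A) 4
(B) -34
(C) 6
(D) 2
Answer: C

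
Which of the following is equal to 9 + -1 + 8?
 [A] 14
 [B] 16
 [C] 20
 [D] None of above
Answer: B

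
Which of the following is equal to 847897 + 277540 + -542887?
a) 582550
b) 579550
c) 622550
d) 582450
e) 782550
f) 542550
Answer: a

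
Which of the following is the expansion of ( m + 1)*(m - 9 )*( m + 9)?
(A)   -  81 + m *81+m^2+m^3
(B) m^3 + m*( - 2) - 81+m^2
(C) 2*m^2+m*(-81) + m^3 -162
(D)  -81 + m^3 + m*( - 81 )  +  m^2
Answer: D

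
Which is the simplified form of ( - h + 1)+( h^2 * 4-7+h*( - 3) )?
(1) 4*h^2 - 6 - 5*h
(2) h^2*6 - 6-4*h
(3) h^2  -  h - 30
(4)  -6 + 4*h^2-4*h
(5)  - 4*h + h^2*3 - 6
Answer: 4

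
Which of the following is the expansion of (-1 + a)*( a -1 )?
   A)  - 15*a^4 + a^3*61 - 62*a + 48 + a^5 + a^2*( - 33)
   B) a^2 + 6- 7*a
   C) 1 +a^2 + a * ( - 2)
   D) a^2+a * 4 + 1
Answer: C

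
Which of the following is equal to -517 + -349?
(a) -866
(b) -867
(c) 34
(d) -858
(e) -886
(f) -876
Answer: a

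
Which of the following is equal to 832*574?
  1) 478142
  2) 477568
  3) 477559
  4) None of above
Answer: 2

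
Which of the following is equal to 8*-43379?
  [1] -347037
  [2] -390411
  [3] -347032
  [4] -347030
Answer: 3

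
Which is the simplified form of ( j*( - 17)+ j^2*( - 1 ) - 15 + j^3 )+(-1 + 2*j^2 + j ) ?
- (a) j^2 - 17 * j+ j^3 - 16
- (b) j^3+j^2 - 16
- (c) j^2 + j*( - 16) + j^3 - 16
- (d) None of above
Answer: c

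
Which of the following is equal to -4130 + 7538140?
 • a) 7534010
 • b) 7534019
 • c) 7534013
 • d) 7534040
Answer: a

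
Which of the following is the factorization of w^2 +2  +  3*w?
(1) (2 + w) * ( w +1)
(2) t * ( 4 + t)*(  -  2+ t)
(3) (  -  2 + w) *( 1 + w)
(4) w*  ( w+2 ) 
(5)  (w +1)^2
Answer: 1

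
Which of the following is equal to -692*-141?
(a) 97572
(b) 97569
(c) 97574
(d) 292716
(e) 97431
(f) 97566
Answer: a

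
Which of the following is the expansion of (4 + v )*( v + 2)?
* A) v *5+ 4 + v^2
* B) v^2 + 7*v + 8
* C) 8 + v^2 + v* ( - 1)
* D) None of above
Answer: D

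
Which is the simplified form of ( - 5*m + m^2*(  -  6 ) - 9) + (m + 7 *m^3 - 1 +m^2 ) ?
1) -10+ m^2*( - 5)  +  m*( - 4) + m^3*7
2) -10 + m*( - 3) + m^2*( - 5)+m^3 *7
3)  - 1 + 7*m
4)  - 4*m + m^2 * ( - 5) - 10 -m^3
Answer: 1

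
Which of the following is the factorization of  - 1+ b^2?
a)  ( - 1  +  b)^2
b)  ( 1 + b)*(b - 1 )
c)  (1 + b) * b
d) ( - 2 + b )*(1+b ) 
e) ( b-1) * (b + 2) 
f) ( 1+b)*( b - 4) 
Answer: b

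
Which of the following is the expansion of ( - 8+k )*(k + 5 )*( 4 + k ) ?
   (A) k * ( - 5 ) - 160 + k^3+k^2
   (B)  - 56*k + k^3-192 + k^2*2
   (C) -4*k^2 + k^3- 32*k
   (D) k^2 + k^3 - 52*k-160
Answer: D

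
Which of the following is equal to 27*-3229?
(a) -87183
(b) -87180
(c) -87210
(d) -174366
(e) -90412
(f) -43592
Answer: a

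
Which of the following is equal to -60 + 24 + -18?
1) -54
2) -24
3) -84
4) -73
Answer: 1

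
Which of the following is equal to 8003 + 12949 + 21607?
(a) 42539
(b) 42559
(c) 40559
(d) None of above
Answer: b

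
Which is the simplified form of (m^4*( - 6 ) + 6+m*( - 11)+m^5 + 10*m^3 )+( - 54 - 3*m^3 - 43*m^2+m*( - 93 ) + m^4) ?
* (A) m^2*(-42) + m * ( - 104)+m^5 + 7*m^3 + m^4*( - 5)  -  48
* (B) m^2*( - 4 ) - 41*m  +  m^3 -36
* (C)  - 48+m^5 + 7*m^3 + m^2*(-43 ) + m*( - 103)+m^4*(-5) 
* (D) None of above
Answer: D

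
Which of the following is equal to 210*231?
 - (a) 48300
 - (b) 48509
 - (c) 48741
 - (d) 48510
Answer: d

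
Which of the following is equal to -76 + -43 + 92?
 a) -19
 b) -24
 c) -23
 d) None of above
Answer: d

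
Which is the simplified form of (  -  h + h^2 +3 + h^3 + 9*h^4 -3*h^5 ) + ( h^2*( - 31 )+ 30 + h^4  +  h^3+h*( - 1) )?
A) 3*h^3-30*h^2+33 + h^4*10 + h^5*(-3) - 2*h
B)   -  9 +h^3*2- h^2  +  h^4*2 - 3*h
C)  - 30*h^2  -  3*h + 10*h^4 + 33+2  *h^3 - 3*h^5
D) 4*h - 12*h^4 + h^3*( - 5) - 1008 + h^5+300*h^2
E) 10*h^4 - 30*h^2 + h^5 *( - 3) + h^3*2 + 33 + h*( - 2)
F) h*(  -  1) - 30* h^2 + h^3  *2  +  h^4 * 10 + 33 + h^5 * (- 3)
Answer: E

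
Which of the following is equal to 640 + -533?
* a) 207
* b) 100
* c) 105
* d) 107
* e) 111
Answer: d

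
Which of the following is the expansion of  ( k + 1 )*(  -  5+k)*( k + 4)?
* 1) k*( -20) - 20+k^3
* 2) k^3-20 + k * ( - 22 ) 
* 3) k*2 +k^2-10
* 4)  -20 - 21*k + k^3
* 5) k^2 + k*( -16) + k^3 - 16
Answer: 4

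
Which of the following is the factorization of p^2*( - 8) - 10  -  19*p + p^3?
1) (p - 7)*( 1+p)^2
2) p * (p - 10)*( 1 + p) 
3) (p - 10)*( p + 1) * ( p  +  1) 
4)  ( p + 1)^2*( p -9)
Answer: 3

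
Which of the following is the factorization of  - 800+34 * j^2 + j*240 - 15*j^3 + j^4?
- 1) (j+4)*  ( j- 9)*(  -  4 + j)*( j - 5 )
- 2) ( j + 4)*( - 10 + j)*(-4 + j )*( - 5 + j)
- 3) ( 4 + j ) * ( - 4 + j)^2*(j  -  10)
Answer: 2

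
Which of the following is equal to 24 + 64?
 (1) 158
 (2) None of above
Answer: 2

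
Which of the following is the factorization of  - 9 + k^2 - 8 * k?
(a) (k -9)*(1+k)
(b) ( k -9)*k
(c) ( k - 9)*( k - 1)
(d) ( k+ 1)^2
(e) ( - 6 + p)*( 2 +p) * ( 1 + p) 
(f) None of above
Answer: a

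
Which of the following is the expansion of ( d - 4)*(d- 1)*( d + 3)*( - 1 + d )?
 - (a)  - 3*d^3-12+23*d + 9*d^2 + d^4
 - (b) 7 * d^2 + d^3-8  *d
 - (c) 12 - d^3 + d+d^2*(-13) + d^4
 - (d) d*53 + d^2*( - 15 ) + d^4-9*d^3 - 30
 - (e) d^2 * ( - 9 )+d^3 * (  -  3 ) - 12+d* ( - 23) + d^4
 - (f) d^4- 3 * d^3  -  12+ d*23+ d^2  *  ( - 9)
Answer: f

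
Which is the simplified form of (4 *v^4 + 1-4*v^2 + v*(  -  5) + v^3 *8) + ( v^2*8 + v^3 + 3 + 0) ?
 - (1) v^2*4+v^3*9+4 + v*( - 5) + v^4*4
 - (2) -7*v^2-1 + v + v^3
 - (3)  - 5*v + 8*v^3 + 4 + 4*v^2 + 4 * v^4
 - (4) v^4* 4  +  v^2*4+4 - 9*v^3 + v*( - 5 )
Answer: 1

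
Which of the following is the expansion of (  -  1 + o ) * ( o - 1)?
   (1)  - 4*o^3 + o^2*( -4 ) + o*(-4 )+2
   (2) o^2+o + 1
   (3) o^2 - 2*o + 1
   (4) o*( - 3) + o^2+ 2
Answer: 3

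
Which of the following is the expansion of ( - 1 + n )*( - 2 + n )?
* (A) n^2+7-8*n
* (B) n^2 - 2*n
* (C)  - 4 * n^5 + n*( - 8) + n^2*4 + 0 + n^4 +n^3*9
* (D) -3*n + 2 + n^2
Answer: D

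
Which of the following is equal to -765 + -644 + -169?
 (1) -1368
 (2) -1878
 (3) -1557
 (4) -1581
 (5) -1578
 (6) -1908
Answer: 5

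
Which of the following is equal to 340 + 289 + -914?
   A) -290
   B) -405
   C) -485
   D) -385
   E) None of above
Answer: E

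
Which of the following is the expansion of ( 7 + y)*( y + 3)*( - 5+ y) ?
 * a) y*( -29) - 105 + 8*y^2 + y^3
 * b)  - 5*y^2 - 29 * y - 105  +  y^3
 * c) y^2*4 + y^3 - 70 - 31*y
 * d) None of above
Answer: d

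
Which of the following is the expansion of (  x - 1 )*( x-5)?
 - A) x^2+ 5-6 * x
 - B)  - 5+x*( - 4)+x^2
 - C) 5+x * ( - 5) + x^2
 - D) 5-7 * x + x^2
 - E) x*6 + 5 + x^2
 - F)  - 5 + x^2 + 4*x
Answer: A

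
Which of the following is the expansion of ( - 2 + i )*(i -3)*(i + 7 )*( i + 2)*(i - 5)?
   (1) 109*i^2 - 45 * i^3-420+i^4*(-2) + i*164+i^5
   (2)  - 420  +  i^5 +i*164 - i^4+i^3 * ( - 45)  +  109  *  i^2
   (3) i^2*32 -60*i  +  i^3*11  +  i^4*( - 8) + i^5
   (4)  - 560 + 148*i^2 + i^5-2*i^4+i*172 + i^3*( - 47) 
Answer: 2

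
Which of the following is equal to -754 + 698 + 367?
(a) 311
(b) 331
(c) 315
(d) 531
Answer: a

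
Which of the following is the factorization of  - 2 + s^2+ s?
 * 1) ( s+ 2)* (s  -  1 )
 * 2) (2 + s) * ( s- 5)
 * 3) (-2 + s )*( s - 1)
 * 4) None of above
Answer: 1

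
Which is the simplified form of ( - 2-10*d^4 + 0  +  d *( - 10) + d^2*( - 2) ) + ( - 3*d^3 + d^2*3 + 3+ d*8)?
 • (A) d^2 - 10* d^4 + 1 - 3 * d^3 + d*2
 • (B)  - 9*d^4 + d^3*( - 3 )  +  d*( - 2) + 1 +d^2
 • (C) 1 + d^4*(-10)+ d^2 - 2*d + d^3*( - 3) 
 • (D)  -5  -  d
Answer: C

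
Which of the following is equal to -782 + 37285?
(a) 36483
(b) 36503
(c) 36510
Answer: b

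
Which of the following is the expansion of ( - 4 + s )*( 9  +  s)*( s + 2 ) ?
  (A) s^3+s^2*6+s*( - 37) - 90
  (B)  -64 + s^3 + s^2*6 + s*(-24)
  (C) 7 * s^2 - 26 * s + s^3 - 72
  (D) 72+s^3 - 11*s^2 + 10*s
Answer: C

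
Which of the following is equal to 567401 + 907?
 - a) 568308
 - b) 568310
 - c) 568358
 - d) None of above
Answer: a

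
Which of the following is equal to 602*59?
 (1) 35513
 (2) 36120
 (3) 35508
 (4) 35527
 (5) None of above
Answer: 5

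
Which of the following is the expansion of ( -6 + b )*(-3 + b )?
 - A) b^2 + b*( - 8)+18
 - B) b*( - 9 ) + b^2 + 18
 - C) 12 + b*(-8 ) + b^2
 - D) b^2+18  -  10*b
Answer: B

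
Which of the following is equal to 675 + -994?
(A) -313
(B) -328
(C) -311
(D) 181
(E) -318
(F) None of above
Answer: F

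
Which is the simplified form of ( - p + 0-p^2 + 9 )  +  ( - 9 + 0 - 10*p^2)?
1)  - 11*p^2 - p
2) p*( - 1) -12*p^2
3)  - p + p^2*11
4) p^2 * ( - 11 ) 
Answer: 1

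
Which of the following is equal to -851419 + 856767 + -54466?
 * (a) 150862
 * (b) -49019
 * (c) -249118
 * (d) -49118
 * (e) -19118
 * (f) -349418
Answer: d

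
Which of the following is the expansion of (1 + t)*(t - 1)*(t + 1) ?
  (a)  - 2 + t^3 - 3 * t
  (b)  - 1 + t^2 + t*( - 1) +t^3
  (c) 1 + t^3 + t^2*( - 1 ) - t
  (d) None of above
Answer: b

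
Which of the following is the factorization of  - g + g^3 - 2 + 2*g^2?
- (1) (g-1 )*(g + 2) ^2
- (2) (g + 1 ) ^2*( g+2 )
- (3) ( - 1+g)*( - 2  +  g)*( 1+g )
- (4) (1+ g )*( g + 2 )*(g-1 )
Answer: 4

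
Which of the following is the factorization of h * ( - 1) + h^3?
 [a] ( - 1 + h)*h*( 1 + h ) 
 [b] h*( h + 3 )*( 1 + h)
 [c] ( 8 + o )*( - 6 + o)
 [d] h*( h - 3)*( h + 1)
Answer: a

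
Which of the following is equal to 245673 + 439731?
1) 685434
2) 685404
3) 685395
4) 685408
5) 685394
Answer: 2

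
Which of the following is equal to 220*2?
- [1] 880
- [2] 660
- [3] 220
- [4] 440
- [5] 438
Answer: 4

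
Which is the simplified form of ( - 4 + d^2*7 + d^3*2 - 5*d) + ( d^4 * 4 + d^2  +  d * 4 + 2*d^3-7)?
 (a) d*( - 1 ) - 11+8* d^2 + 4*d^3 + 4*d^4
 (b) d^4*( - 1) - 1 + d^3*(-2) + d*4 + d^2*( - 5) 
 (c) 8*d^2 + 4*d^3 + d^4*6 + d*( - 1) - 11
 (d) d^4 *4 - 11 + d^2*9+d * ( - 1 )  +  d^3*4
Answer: a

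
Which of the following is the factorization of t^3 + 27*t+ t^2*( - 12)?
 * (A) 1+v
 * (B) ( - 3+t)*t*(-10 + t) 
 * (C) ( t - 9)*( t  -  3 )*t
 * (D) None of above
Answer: C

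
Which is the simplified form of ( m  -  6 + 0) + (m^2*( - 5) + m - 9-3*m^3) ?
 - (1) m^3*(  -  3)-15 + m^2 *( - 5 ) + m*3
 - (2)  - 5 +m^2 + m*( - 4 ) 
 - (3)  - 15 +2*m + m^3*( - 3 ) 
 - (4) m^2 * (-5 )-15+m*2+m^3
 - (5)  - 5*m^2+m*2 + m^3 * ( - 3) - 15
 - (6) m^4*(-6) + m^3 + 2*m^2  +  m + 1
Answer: 5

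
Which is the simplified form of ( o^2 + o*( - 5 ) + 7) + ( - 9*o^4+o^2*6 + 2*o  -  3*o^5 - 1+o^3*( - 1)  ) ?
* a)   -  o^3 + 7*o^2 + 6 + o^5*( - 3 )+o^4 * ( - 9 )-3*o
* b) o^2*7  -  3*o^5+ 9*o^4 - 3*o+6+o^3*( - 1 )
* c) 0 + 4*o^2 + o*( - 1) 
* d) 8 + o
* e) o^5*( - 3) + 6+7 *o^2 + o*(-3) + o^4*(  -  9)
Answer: a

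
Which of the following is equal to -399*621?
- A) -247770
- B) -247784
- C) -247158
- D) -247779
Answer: D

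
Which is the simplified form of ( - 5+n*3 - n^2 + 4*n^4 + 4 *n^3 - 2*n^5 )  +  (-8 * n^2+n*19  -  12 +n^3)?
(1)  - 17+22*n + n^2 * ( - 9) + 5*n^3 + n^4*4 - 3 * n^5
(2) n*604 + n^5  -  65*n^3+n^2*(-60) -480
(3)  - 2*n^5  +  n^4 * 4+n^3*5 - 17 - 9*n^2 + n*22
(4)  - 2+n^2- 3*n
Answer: 3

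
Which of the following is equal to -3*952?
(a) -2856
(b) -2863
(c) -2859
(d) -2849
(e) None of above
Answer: a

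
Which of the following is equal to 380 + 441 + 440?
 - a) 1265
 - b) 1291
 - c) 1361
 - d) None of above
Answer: d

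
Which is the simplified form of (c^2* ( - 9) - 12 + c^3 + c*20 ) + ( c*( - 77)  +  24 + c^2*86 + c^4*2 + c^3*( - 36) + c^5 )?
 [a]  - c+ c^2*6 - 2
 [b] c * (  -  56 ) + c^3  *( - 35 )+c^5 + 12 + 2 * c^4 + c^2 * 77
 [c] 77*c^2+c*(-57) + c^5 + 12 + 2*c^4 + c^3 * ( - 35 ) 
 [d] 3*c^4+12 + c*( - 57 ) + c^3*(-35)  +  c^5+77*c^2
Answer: c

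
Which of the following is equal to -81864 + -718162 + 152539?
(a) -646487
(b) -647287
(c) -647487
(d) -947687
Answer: c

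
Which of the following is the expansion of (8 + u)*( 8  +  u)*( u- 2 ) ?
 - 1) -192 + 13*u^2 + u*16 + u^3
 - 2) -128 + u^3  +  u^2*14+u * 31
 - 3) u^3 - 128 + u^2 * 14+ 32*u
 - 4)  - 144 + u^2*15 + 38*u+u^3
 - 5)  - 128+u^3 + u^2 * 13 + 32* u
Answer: 3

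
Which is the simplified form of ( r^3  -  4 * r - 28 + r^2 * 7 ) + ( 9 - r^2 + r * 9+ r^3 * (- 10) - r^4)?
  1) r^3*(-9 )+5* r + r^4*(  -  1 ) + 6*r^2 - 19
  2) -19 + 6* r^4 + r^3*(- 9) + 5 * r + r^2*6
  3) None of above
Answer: 1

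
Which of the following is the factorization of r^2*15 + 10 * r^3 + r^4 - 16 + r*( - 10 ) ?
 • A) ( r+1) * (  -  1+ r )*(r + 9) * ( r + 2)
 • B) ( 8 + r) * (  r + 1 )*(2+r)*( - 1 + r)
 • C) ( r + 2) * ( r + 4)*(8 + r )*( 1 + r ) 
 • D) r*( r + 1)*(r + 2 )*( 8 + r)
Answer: B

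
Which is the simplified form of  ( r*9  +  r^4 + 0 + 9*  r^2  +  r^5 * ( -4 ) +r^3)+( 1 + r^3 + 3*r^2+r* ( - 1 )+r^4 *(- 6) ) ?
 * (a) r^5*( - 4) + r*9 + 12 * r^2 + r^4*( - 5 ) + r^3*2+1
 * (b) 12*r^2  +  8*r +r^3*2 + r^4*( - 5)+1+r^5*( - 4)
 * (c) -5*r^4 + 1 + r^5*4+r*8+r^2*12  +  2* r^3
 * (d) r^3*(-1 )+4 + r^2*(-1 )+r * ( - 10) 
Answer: b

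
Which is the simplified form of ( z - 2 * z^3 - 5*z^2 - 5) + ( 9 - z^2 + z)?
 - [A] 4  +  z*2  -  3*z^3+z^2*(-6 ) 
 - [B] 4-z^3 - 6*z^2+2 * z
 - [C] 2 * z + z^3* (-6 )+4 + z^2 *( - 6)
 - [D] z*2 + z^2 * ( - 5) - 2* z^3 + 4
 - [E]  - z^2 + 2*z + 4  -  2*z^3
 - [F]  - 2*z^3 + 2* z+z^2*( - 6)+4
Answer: F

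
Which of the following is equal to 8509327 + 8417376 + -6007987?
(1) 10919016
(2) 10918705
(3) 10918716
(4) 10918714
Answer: 3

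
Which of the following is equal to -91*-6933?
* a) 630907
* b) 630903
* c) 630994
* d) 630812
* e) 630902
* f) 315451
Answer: b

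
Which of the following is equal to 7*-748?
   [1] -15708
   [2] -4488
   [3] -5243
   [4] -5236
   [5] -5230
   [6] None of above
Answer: 4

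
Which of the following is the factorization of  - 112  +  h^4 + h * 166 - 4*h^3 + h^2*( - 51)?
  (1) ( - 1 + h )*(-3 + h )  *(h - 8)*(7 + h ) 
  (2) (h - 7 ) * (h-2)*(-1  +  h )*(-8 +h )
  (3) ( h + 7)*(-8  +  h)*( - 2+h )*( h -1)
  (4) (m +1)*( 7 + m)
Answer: 3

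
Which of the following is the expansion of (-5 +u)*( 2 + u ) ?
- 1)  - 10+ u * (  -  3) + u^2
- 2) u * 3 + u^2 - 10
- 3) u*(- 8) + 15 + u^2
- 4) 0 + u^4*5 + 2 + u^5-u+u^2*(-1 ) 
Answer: 1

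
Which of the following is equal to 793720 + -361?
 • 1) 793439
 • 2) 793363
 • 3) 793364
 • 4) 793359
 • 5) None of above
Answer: 4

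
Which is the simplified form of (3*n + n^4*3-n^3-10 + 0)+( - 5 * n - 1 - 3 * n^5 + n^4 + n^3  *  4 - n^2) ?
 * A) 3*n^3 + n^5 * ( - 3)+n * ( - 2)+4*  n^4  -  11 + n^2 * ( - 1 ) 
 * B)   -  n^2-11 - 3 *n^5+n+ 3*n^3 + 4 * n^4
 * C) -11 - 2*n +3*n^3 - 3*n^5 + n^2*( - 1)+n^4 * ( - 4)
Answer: A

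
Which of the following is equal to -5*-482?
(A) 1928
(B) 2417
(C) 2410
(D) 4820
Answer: C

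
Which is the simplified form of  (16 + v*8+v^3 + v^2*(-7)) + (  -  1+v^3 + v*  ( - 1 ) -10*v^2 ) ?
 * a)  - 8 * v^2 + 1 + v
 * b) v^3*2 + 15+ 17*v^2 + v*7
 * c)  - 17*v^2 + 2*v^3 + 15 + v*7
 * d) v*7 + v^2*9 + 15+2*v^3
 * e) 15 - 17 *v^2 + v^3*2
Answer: c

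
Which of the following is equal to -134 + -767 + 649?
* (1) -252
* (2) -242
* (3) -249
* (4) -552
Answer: 1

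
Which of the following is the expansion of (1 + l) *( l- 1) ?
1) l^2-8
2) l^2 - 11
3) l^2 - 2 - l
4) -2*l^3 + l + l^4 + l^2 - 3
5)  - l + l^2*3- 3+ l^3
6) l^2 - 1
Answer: 6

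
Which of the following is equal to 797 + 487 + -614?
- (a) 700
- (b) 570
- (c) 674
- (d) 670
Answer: d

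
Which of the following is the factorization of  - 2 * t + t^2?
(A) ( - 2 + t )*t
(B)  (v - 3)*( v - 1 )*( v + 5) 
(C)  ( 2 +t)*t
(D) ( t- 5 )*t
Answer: A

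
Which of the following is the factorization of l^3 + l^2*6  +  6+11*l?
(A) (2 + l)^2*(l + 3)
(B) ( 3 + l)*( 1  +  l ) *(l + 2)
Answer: B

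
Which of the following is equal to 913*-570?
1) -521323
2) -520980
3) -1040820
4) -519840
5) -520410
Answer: 5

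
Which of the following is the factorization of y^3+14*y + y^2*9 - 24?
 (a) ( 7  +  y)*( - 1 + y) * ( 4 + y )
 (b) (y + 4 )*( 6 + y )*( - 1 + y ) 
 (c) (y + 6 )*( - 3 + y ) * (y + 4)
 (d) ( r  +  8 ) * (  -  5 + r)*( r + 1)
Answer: b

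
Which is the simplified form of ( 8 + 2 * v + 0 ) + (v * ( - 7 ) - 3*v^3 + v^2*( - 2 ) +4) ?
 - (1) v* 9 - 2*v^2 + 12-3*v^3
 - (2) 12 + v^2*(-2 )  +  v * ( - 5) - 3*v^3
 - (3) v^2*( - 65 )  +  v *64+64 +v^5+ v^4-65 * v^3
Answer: 2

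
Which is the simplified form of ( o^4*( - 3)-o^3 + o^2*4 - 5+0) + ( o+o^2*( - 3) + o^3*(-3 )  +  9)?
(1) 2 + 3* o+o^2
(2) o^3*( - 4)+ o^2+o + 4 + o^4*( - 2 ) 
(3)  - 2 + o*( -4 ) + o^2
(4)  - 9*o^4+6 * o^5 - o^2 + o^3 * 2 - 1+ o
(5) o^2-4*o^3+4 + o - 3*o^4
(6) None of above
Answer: 5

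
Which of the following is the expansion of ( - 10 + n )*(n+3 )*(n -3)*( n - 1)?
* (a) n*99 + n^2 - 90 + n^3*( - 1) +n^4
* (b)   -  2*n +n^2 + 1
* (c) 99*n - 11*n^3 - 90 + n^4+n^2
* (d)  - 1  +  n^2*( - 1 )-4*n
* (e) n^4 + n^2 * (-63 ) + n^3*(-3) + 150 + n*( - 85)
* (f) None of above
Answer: c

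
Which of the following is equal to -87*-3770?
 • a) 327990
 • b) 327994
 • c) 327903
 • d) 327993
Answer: a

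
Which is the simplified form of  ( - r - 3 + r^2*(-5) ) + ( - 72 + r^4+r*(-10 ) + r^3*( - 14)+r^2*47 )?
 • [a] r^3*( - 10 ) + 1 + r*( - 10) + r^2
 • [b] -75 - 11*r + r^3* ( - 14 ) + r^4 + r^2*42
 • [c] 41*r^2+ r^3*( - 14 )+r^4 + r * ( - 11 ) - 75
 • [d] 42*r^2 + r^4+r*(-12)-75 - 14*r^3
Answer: b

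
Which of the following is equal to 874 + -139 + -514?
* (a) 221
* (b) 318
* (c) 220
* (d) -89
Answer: a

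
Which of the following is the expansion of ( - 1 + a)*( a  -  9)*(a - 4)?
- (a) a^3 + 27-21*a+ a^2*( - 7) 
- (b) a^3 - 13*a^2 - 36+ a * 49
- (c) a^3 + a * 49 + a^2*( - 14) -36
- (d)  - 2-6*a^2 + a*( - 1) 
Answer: c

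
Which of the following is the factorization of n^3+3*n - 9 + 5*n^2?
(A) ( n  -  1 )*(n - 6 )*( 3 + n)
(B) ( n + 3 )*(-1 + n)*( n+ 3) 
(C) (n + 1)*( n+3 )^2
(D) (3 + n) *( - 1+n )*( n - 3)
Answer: B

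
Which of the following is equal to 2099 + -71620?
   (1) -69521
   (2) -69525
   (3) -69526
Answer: 1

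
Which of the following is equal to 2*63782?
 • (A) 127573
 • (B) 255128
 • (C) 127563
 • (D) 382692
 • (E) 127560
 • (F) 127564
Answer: F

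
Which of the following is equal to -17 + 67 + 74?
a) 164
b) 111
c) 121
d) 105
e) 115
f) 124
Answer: f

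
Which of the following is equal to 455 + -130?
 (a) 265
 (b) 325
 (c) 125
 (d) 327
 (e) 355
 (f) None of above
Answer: b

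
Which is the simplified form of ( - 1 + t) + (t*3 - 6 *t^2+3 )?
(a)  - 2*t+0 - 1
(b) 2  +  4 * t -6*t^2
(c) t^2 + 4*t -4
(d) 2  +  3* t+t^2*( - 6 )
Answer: b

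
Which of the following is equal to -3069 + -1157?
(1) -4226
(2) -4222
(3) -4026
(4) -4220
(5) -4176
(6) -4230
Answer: 1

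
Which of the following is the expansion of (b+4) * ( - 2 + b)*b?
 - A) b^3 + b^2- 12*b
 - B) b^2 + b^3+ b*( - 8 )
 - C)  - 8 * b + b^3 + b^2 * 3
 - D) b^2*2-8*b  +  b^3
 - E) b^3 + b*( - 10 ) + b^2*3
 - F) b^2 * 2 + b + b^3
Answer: D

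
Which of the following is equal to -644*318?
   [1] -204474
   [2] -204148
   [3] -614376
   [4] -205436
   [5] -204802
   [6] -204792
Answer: 6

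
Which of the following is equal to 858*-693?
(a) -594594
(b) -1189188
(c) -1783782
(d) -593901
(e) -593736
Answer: a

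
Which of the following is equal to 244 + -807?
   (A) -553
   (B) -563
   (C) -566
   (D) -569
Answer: B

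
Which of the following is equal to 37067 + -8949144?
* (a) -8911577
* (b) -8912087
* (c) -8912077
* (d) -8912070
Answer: c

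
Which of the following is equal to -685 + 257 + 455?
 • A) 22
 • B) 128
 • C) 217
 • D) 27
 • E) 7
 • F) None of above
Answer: D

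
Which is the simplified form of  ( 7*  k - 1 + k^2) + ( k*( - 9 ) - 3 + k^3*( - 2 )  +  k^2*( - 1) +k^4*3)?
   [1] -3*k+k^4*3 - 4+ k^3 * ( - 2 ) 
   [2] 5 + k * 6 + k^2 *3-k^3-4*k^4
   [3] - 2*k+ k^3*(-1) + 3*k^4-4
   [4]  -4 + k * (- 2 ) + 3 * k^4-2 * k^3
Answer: 4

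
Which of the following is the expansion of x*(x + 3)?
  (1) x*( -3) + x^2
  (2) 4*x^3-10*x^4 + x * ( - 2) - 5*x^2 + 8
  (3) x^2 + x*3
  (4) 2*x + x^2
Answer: 3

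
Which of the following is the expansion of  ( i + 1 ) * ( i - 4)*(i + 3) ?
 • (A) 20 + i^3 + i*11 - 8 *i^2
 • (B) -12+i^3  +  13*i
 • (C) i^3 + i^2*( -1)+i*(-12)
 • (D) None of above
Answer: D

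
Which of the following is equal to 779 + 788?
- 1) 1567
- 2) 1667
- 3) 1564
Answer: 1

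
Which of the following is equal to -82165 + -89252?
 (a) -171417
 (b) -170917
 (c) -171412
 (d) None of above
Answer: a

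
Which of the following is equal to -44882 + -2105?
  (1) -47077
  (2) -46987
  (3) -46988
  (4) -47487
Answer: 2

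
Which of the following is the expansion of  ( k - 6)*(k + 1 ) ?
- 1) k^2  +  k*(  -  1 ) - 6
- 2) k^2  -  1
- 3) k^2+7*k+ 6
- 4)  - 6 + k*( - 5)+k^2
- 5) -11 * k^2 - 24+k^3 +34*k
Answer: 4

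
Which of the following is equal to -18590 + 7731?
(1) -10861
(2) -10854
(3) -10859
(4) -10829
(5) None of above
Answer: 3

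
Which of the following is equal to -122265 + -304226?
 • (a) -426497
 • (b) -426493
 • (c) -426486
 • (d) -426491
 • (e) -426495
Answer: d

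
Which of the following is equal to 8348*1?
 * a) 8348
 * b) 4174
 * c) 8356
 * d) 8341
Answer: a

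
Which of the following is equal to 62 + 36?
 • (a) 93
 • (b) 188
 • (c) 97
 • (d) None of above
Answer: d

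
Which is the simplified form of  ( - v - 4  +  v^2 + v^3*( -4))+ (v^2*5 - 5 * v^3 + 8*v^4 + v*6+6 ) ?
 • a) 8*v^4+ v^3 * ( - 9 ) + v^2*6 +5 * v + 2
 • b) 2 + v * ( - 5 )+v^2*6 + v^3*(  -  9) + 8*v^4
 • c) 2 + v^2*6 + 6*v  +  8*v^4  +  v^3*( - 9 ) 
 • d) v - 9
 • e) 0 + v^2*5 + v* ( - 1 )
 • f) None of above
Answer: a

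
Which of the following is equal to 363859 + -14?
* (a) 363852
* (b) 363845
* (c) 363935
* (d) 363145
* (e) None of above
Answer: b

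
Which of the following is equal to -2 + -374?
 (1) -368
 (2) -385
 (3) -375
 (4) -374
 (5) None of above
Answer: 5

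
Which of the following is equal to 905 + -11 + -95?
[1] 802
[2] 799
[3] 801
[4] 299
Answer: 2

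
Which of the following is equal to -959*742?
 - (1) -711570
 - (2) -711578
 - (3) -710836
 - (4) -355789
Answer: 2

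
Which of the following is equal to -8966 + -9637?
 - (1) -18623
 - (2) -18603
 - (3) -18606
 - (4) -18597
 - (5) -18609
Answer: 2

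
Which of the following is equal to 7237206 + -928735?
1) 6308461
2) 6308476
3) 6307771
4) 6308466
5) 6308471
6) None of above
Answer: 5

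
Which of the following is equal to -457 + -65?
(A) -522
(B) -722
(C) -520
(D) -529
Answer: A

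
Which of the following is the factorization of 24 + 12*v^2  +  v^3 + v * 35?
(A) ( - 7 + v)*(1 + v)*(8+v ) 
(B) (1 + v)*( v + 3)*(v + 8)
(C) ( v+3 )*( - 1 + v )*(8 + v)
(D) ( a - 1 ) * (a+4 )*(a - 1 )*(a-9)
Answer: B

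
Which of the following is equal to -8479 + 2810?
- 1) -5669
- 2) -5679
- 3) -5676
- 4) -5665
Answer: 1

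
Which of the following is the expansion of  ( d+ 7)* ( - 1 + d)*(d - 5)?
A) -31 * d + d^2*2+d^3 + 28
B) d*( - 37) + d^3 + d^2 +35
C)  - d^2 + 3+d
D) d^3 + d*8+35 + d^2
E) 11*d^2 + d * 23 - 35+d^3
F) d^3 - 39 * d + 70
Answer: B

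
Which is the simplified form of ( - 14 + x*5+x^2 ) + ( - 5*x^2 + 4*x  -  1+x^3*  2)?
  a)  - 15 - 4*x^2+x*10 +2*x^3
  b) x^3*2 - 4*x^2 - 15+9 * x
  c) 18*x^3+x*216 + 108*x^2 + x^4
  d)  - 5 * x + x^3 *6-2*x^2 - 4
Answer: b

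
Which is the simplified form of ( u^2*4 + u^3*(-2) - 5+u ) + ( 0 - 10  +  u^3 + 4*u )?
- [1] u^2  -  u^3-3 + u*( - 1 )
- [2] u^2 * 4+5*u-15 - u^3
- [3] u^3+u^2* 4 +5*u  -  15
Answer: 2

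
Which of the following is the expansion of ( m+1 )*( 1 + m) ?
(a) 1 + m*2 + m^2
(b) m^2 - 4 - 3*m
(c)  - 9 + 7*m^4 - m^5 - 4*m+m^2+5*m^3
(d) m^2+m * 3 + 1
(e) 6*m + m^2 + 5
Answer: a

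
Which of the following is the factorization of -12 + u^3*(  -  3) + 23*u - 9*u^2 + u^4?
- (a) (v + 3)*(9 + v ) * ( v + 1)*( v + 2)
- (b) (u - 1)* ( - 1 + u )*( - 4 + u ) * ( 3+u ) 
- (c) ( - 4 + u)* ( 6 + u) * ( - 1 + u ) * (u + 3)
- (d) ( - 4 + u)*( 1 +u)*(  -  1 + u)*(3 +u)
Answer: b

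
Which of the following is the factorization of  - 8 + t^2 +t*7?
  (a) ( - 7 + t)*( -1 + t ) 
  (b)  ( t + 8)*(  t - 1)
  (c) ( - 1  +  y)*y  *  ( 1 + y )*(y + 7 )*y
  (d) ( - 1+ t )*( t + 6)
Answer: b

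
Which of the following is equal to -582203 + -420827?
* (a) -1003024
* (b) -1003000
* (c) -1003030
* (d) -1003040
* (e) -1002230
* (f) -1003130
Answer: c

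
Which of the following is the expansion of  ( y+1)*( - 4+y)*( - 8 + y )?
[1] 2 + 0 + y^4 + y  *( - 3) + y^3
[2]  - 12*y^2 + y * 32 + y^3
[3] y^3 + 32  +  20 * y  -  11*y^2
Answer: 3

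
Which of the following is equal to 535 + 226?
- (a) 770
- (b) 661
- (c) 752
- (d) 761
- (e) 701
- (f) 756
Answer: d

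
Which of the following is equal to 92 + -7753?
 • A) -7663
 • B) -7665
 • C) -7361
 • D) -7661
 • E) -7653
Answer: D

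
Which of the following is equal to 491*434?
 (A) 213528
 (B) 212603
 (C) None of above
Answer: C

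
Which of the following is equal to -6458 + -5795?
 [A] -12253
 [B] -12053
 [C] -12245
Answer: A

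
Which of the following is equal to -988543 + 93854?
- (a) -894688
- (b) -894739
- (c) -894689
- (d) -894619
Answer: c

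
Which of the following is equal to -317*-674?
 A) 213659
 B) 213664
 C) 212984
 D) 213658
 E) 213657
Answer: D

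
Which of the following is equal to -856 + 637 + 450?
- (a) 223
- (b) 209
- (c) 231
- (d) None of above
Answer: c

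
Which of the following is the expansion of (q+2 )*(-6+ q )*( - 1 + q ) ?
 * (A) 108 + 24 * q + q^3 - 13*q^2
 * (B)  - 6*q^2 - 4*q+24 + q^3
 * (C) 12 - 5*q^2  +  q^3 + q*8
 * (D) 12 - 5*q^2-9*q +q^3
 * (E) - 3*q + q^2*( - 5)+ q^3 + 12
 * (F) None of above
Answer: F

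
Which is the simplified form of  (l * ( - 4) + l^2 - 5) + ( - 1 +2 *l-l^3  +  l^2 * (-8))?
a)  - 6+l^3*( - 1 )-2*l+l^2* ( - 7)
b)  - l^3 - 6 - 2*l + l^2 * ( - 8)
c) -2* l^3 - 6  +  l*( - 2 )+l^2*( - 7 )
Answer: a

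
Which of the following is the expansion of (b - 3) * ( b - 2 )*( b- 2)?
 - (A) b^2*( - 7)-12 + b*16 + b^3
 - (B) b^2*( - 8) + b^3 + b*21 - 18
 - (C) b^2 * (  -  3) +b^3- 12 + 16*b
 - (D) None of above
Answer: A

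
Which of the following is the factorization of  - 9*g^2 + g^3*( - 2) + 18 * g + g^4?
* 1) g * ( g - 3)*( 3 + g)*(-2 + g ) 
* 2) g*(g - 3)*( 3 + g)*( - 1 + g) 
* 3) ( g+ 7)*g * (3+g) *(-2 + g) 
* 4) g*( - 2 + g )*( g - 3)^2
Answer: 1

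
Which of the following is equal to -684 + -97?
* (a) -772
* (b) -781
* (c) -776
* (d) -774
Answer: b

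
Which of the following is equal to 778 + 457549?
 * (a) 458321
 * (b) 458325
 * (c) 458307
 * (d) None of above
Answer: d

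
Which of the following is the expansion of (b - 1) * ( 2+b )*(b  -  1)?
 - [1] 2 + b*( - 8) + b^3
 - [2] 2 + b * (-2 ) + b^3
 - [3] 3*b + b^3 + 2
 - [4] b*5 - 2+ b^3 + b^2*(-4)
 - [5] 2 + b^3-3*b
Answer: 5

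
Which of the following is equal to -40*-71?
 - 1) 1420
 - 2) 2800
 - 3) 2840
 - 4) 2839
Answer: 3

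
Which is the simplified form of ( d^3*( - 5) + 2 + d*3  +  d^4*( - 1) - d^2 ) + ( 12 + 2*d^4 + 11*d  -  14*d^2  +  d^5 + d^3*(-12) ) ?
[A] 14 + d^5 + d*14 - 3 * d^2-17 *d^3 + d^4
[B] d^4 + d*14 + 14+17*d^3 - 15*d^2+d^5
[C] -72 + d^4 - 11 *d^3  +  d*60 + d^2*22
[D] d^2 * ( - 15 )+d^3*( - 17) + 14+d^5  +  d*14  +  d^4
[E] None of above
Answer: D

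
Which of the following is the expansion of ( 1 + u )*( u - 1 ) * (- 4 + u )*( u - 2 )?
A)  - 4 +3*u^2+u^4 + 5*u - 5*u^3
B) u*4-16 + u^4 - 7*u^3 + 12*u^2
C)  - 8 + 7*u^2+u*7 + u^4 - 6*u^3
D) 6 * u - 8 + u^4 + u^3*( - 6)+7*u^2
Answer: D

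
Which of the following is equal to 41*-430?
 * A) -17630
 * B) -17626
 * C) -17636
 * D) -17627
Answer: A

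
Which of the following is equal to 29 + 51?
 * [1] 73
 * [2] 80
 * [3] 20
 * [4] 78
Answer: 2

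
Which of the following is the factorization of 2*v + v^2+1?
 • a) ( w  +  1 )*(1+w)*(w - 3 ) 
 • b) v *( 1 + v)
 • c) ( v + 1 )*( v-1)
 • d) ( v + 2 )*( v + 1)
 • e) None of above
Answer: e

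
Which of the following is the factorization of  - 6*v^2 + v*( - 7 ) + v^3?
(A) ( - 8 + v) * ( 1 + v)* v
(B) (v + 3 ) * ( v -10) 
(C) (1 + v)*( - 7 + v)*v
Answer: C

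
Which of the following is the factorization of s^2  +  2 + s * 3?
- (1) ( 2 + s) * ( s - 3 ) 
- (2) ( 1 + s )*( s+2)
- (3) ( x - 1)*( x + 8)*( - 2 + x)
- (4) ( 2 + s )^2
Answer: 2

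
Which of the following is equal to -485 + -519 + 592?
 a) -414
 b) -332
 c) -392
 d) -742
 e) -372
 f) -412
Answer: f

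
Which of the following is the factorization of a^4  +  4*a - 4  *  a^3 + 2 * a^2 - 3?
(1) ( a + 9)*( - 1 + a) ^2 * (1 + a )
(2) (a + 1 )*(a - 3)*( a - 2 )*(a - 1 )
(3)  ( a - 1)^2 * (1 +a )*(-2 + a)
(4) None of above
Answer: 4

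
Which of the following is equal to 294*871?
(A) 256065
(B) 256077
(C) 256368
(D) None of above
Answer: D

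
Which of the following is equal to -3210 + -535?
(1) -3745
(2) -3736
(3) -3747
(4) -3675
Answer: 1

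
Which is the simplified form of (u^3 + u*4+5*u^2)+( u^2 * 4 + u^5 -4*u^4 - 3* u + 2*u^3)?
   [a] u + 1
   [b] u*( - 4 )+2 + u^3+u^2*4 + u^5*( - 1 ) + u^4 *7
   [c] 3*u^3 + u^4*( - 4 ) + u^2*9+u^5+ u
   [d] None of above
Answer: c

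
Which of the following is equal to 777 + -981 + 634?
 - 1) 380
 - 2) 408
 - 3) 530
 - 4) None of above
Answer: 4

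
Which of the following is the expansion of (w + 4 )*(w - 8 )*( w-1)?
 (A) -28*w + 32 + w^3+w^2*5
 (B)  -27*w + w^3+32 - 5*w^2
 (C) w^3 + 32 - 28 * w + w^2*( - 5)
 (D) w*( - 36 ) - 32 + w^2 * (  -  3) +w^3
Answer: C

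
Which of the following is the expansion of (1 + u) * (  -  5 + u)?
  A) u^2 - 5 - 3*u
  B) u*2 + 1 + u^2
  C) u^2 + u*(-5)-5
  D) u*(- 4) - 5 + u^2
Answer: D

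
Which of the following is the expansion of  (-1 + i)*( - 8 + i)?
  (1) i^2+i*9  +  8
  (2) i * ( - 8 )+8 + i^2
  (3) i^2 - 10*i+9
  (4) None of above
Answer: 4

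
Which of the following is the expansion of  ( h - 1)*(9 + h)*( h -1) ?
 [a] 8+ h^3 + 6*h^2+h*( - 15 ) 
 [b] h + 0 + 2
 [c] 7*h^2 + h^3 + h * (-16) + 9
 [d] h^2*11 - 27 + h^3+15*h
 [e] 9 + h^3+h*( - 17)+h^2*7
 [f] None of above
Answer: e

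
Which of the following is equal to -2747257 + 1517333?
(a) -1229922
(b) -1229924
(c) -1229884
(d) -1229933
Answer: b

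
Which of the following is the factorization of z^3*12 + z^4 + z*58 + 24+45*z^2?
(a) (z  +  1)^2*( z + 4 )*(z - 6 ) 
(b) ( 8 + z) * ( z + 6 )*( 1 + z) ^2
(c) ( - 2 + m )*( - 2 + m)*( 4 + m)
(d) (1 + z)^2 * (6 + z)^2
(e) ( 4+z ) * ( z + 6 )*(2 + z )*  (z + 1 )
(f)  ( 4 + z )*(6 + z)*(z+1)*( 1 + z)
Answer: f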